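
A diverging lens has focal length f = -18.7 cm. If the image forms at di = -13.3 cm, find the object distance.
1/do = 1/f − 1/di → do = 46.06 cm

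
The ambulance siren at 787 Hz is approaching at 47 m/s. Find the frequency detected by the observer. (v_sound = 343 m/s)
f_obs = f·v/(v − v_s) = 912 Hz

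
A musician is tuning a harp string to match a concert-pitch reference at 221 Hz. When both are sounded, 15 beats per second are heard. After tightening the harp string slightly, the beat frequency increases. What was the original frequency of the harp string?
236 Hz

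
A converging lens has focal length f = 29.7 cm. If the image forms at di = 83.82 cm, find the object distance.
1/do = 1/f − 1/di → do = 46 cm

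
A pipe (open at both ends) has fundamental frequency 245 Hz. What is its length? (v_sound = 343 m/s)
L = v/(2f₁) = 0.7 m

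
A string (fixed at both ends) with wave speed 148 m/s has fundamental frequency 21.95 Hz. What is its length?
L = v/(2f₁) = 3.371 m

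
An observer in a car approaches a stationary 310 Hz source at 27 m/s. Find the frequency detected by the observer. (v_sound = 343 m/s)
f_obs = f·(v + v_o)/v = 334.4 Hz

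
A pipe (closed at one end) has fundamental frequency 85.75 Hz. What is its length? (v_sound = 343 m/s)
L = v/(4f₁) = 1 m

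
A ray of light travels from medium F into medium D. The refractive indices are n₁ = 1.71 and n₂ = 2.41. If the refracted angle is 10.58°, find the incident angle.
sin θ₁ = (n₂/n₁)·sin θ₂ → θ₁ = 15°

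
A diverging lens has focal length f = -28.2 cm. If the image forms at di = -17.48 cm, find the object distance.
1/do = 1/f − 1/di → do = 45.98 cm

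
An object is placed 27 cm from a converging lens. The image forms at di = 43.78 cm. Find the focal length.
1/f = 1/do + 1/di → f = 16.7 cm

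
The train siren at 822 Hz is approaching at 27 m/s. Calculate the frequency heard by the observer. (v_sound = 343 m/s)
f_obs = f·v/(v − v_s) = 892.2 Hz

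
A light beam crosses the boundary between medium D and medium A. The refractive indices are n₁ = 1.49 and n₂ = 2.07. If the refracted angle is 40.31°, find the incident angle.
sin θ₁ = (n₂/n₁)·sin θ₂ → θ₁ = 63.99°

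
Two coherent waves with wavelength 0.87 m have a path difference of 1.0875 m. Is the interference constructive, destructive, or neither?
neither (partial) — path difference = 1.25λ, neither a whole number of wavelengths nor an odd multiple of λ/2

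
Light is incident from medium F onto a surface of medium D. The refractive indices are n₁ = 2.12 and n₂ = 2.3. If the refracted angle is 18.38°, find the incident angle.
sin θ₁ = (n₂/n₁)·sin θ₂ → θ₁ = 20°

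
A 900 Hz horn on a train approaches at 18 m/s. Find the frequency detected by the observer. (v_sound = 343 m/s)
f_obs = f·v/(v − v_s) = 949.8 Hz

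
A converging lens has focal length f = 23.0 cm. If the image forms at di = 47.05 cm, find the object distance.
1/do = 1/f − 1/di → do = 45 cm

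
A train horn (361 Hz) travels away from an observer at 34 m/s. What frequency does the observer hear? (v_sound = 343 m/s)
f_obs = f·v/(v + v_s) = 328.4 Hz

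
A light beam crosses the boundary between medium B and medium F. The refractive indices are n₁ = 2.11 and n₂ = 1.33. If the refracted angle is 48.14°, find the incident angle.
sin θ₁ = (n₂/n₁)·sin θ₂ → θ₁ = 28°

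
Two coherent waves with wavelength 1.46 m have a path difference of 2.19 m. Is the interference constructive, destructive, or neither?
destructive — path difference = 1.5λ, an odd multiple of λ/2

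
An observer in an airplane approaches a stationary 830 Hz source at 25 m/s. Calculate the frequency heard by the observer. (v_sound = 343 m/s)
f_obs = f·(v + v_o)/v = 890.5 Hz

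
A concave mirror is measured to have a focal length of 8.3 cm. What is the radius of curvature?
R = 2|f| = 16.6 cm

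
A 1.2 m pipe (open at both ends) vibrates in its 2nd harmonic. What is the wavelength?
λₙ = 2L/n = 1.2 m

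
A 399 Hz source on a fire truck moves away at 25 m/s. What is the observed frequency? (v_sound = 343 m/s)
f_obs = f·v/(v + v_s) = 371.9 Hz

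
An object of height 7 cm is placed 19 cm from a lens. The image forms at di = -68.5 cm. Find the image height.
hi = (-di/do) × ho = 25.24 cm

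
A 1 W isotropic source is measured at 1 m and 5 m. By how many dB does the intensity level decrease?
Δβ = 20·log₁₀(r₂/r₁) = 13.98 dB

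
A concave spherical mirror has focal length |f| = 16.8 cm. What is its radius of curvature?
R = 2|f| = 33.6 cm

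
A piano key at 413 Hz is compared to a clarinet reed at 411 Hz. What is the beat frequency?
2 Hz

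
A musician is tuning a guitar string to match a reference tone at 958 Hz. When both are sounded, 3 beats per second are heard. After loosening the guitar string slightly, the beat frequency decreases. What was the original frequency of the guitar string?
961 Hz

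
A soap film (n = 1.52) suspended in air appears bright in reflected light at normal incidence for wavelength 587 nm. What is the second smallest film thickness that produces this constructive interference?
2nt = (m − ½)λ with m = 2 → t = (m − ½)λ/(2n) = 289.6 nm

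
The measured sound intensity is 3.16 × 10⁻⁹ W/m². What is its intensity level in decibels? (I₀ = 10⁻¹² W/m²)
β = 10·log₁₀(I/I₀) = 35 dB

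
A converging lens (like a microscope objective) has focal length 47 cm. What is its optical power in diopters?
P = 1/f = 2.128 D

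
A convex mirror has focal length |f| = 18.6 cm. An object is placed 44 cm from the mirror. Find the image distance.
f = −18.6 cm (convex); 1/di = 1/f − 1/do → di = -13.07 cm (virtual image, behind mirror)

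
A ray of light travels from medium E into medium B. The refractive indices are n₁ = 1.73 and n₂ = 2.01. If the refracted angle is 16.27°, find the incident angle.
sin θ₁ = (n₂/n₁)·sin θ₂ → θ₁ = 19°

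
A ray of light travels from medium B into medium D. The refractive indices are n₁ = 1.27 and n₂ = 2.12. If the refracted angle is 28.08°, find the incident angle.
sin θ₁ = (n₂/n₁)·sin θ₂ → θ₁ = 51.79°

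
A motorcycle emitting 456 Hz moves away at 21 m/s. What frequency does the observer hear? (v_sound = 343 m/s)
f_obs = f·v/(v + v_s) = 429.7 Hz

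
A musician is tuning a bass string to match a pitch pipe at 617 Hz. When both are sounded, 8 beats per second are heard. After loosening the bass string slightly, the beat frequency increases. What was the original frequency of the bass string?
609 Hz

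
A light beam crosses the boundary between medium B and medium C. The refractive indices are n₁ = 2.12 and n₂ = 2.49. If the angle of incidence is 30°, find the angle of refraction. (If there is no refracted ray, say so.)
sin θ₂ = (n₁/n₂)·sin θ₁ = 0.4257 → θ₂ = 25.2°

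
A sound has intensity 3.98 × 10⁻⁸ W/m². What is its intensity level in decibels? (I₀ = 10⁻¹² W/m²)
β = 10·log₁₀(I/I₀) = 46 dB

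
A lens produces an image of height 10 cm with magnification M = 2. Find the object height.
ho = |hi|/|M| = 5 cm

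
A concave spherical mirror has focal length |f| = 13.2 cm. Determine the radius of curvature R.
R = 2|f| = 26.4 cm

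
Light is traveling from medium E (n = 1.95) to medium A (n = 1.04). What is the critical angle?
θc = arcsin(n₂/n₁) = 32.23°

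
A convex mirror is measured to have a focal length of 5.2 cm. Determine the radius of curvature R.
R = 2|f| = 10.4 cm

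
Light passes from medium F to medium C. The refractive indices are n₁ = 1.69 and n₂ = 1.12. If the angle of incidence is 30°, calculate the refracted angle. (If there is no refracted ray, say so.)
sin θ₂ = (n₁/n₂)·sin θ₁ = 0.7545 → θ₂ = 48.98°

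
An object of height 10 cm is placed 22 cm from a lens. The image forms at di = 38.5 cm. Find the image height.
hi = (-di/do) × ho = -17.5 cm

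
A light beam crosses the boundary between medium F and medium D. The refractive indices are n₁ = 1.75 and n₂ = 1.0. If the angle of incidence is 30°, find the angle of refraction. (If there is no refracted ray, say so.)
sin θ₂ = (n₁/n₂)·sin θ₁ = 0.875 → θ₂ = 61.04°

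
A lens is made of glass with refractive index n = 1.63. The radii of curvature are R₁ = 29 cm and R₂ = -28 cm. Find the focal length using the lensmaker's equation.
1/f = (n − 1)(1/R₁ − 1/R₂) → f = 22.61 cm (converging lens)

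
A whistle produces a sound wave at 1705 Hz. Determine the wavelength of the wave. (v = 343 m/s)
λ = v/f = 0.2012 m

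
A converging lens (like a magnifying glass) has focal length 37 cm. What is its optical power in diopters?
P = 1/f = 2.703 D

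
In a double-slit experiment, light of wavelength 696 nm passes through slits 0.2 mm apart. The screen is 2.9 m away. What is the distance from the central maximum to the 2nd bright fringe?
y = mλL/d = 20.18 mm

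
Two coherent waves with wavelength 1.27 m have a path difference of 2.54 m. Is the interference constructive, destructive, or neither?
constructive — path difference = 2λ, a whole number of wavelengths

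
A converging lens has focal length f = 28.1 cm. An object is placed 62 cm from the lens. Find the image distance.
1/di = 1/f − 1/do → di = 51.39 cm (real image)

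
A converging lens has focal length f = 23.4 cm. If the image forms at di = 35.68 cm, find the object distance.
1/do = 1/f − 1/di → do = 67.99 cm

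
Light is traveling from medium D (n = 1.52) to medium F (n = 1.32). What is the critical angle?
θc = arcsin(n₂/n₁) = 60.28°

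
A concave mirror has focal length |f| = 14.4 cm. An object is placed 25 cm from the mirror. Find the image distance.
f = +14.4 cm (concave); 1/di = 1/f − 1/do → di = 33.96 cm (real image, in front of mirror)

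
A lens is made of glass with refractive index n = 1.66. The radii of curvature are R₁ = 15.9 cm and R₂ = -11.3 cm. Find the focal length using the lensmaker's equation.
1/f = (n − 1)(1/R₁ − 1/R₂) → f = 10.01 cm (converging lens)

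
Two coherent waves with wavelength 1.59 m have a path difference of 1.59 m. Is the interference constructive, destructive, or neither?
constructive — path difference = 1λ, a whole number of wavelengths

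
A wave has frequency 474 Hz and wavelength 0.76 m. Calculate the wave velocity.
v = fλ = 360.2 m/s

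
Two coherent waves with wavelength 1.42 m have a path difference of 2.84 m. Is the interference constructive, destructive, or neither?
constructive — path difference = 2λ, a whole number of wavelengths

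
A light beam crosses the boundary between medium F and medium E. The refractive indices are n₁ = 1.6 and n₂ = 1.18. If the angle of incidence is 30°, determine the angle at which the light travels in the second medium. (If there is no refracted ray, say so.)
sin θ₂ = (n₁/n₂)·sin θ₁ = 0.678 → θ₂ = 42.68°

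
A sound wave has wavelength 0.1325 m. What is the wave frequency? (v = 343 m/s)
f = v/λ = 2589 Hz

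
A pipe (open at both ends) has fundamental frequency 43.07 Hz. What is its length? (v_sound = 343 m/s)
L = v/(2f₁) = 3.982 m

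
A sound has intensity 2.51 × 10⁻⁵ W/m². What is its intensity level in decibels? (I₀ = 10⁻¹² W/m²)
β = 10·log₁₀(I/I₀) = 74 dB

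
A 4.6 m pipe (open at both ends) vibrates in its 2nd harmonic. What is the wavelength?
λₙ = 2L/n = 4.6 m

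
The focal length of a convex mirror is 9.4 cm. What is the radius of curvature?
R = 2|f| = 18.8 cm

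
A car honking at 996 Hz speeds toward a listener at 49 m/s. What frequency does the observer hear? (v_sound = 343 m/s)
f_obs = f·v/(v − v_s) = 1162 Hz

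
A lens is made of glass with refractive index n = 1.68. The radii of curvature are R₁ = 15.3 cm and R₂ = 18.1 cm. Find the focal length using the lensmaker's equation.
1/f = (n − 1)(1/R₁ − 1/R₂) → f = 145.4 cm (converging lens)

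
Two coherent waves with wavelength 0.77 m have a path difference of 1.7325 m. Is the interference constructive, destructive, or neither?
neither (partial) — path difference = 2.25λ, neither a whole number of wavelengths nor an odd multiple of λ/2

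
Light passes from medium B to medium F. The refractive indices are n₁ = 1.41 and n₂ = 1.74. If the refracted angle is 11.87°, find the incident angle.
sin θ₁ = (n₂/n₁)·sin θ₂ → θ₁ = 14.7°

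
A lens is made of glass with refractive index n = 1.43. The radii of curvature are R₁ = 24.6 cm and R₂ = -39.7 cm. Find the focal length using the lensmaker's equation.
1/f = (n − 1)(1/R₁ − 1/R₂) → f = 35.32 cm (converging lens)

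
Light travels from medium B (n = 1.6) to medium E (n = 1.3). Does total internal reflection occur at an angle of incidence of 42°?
θc = arcsin(n₂/n₁) = 54.34°; 42° < θc, so no — the ray refracts.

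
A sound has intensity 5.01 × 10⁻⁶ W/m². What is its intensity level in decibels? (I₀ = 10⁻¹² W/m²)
β = 10·log₁₀(I/I₀) = 67 dB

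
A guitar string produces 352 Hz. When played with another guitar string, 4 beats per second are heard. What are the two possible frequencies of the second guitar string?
f₂ = 352 ± 4 Hz → 356 Hz or 348 Hz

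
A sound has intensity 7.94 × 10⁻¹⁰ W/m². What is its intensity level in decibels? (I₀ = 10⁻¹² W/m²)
β = 10·log₁₀(I/I₀) = 29 dB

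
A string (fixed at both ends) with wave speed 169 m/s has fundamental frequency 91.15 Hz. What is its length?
L = v/(2f₁) = 0.927 m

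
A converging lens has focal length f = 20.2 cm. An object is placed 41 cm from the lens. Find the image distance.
1/di = 1/f − 1/do → di = 39.82 cm (real image)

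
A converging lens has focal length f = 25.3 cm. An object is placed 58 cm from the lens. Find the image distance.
1/di = 1/f − 1/do → di = 44.87 cm (real image)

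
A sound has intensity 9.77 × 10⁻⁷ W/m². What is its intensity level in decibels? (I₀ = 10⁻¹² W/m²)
β = 10·log₁₀(I/I₀) = 59.9 dB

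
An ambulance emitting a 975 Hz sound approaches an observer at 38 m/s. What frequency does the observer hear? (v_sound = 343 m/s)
f_obs = f·v/(v − v_s) = 1096 Hz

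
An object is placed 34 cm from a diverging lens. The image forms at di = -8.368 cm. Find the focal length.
1/f = 1/do + 1/di → f = -11.1 cm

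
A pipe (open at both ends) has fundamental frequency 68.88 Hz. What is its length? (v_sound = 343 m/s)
L = v/(2f₁) = 2.49 m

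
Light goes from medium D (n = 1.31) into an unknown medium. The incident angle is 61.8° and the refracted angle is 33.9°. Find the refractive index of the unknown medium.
n₂ = n₁·sin θ₁ / sin θ₂ = 2.07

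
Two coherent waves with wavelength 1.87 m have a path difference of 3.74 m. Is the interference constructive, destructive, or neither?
constructive — path difference = 2λ, a whole number of wavelengths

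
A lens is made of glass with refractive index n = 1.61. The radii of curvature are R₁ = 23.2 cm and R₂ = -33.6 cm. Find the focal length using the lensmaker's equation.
1/f = (n − 1)(1/R₁ − 1/R₂) → f = 22.5 cm (converging lens)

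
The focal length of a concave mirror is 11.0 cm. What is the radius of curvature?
R = 2|f| = 22 cm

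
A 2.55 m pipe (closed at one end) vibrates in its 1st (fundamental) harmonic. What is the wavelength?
λₙ = 4L/n = 10.2 m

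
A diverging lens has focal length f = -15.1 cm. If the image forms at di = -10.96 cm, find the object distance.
1/do = 1/f − 1/di → do = 39.97 cm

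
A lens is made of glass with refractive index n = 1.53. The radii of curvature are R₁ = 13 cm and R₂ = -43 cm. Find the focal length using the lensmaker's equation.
1/f = (n − 1)(1/R₁ − 1/R₂) → f = 18.83 cm (converging lens)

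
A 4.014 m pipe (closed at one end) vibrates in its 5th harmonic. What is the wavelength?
λₙ = 4L/n = 3.211 m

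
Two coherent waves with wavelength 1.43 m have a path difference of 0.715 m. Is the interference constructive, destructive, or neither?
destructive — path difference = 0.5λ, an odd multiple of λ/2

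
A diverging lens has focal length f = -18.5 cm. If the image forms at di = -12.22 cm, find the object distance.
1/do = 1/f − 1/di → do = 36 cm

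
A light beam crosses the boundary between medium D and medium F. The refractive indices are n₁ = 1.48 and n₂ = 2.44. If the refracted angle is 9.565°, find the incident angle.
sin θ₁ = (n₂/n₁)·sin θ₂ → θ₁ = 15.9°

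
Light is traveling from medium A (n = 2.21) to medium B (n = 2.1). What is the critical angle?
θc = arcsin(n₂/n₁) = 71.85°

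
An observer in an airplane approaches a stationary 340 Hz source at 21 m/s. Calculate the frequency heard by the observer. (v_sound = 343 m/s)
f_obs = f·(v + v_o)/v = 360.8 Hz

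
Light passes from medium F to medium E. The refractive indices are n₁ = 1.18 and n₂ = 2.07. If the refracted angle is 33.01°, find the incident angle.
sin θ₁ = (n₂/n₁)·sin θ₂ → θ₁ = 72.88°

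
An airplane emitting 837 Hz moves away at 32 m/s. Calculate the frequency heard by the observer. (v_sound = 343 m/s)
f_obs = f·v/(v + v_s) = 765.6 Hz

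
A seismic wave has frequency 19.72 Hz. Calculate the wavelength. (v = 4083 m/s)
λ = v/f = 207 m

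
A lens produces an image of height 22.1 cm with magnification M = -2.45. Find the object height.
ho = |hi|/|M| = 9.02 cm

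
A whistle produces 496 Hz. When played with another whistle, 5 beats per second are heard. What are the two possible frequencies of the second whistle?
f₂ = 496 ± 5 Hz → 501 Hz or 491 Hz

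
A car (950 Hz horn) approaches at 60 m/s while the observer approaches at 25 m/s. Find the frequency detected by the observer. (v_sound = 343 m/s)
f_obs = f·(v + v_o)/(v − v_s) = 1235 Hz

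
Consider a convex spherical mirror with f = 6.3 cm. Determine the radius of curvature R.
R = 2|f| = 12.6 cm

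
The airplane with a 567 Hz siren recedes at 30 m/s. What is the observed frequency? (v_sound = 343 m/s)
f_obs = f·v/(v + v_s) = 521.4 Hz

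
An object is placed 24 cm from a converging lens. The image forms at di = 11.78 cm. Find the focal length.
1/f = 1/do + 1/di → f = 7.902 cm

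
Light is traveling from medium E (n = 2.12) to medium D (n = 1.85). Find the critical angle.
θc = arcsin(n₂/n₁) = 60.77°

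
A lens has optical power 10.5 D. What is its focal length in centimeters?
f = 1/P = 9.524 cm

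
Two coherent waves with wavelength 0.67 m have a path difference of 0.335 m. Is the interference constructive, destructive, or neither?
destructive — path difference = 0.5λ, an odd multiple of λ/2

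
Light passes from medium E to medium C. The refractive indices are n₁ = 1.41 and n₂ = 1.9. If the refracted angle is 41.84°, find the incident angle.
sin θ₁ = (n₂/n₁)·sin θ₂ → θ₁ = 64.01°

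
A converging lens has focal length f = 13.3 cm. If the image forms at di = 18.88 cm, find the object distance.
1/do = 1/f − 1/di → do = 45 cm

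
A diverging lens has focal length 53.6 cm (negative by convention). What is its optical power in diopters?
P = 1/f = -1.866 D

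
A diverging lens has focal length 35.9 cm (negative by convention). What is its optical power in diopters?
P = 1/f = -2.786 D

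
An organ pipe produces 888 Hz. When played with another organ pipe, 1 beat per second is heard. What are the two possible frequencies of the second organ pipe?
f₂ = 888 ± 1 Hz → 889 Hz or 887 Hz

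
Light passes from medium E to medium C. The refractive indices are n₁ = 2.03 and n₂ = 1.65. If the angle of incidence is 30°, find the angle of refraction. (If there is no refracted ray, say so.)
sin θ₂ = (n₁/n₂)·sin θ₁ = 0.6152 → θ₂ = 37.96°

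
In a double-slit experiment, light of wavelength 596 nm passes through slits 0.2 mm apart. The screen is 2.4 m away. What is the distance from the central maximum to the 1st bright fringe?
y = mλL/d = 7.152 mm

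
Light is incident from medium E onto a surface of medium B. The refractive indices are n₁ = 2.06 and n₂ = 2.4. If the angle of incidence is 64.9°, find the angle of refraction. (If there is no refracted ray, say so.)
sin θ₂ = (n₁/n₂)·sin θ₁ = 0.7773 → θ₂ = 51.01°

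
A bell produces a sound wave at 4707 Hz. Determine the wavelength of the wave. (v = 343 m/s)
λ = v/f = 0.07287 m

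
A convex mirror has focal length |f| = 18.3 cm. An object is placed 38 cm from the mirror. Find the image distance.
f = −18.3 cm (convex); 1/di = 1/f − 1/do → di = -12.35 cm (virtual image, behind mirror)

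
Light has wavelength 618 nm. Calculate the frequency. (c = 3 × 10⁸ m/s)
f = c/λ = 4.854 × 10¹⁴ Hz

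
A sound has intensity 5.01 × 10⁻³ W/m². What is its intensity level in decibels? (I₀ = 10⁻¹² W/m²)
β = 10·log₁₀(I/I₀) = 97 dB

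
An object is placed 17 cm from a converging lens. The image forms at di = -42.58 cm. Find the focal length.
1/f = 1/do + 1/di → f = 28.3 cm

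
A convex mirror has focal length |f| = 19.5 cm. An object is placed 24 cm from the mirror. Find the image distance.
f = −19.5 cm (convex); 1/di = 1/f − 1/do → di = -10.76 cm (virtual image, behind mirror)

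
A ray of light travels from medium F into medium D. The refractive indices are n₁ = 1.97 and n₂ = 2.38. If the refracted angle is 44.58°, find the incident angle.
sin θ₁ = (n₂/n₁)·sin θ₂ → θ₁ = 57.99°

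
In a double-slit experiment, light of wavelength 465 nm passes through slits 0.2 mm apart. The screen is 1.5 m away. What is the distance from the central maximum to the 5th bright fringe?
y = mλL/d = 17.44 mm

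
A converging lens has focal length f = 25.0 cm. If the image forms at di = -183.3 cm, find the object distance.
1/do = 1/f − 1/di → do = 22 cm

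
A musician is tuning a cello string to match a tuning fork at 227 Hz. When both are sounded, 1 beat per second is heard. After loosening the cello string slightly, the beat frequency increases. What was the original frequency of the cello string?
226 Hz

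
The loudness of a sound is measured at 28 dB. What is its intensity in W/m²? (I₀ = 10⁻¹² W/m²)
I = I₀·10^(β/10) = 6.31 × 10⁻¹⁰ W/m²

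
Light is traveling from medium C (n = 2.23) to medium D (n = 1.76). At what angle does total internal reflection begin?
θc = arcsin(n₂/n₁) = 52.11°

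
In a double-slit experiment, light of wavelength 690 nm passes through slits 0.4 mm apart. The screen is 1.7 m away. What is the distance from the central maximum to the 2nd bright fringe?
y = mλL/d = 5.865 mm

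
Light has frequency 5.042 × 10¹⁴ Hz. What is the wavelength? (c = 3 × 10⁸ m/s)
λ = c/f = 595 nm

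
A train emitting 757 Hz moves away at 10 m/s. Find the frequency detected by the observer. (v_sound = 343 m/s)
f_obs = f·v/(v + v_s) = 735.6 Hz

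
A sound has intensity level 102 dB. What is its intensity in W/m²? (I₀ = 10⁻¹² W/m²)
I = I₀·10^(β/10) = 1.58 × 10⁻² W/m²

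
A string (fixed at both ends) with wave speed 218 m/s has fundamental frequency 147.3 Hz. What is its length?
L = v/(2f₁) = 0.74 m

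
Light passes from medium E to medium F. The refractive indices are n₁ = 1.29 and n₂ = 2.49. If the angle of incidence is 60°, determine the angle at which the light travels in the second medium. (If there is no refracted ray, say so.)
sin θ₂ = (n₁/n₂)·sin θ₁ = 0.4487 → θ₂ = 26.66°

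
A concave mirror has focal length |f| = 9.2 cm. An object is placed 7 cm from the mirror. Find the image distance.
f = +9.2 cm (concave); 1/di = 1/f − 1/do → di = -29.27 cm (virtual image, behind mirror)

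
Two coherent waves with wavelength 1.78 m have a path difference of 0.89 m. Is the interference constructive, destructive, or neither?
destructive — path difference = 0.5λ, an odd multiple of λ/2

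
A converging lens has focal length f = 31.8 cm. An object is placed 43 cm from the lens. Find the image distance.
1/di = 1/f − 1/do → di = 122.1 cm (real image)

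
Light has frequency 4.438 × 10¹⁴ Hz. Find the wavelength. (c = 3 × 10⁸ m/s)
λ = c/f = 676 nm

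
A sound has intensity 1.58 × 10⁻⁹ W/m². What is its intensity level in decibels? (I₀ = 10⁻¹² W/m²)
β = 10·log₁₀(I/I₀) = 31.99 dB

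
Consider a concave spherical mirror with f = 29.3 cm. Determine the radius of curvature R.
R = 2|f| = 58.6 cm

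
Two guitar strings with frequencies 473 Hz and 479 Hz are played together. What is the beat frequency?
6 Hz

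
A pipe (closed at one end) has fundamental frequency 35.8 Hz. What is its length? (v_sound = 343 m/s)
L = v/(4f₁) = 2.395 m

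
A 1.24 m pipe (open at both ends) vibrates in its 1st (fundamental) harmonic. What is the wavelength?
λₙ = 2L/n = 2.48 m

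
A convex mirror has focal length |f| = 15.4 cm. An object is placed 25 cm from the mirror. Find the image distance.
f = −15.4 cm (convex); 1/di = 1/f − 1/do → di = -9.53 cm (virtual image, behind mirror)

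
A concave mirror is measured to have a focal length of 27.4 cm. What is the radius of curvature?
R = 2|f| = 54.8 cm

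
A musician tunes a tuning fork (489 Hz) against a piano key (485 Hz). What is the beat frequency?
4 Hz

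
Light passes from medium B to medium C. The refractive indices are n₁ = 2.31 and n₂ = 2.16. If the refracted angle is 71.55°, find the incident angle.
sin θ₁ = (n₂/n₁)·sin θ₂ → θ₁ = 62.5°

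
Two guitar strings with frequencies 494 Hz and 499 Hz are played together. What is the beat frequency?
5 Hz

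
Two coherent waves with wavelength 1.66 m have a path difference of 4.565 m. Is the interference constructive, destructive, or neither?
neither (partial) — path difference = 2.75λ, neither a whole number of wavelengths nor an odd multiple of λ/2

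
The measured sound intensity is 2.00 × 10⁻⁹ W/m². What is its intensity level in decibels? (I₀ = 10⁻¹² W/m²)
β = 10·log₁₀(I/I₀) = 33.01 dB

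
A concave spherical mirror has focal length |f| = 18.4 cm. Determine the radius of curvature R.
R = 2|f| = 36.8 cm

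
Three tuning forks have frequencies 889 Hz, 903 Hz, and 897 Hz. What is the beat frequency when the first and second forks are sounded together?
14 Hz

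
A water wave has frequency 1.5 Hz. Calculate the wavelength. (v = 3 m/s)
λ = v/f = 2 m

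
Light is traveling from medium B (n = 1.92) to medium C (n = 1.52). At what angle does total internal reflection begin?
θc = arcsin(n₂/n₁) = 52.34°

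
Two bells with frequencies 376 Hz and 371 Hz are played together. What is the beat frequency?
5 Hz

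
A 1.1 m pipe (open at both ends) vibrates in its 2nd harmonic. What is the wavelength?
λₙ = 2L/n = 1.1 m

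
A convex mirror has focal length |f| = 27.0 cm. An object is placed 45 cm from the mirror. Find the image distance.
f = −27.0 cm (convex); 1/di = 1/f − 1/do → di = -16.88 cm (virtual image, behind mirror)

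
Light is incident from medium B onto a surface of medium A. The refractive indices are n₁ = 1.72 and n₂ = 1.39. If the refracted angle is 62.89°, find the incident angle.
sin θ₁ = (n₂/n₁)·sin θ₂ → θ₁ = 46°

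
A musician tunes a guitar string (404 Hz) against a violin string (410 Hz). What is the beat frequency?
6 Hz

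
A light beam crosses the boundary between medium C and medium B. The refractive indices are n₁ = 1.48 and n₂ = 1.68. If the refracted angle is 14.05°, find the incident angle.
sin θ₁ = (n₂/n₁)·sin θ₂ → θ₁ = 16°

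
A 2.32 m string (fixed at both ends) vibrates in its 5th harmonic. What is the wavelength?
λₙ = 2L/n = 0.928 m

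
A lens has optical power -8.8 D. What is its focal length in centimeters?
f = 1/P = -11.36 cm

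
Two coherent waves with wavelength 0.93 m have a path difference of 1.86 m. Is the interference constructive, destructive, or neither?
constructive — path difference = 2λ, a whole number of wavelengths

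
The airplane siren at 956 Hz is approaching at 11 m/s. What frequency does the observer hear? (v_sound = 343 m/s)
f_obs = f·v/(v − v_s) = 987.7 Hz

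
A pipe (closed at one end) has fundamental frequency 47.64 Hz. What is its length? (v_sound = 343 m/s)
L = v/(4f₁) = 1.8 m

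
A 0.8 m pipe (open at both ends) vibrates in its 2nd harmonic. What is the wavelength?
λₙ = 2L/n = 0.8 m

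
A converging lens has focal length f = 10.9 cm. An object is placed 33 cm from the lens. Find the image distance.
1/di = 1/f − 1/do → di = 16.28 cm (real image)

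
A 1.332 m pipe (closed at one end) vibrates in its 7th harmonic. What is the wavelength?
λₙ = 4L/n = 0.7611 m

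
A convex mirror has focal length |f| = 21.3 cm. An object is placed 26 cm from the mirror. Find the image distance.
f = −21.3 cm (convex); 1/di = 1/f − 1/do → di = -11.71 cm (virtual image, behind mirror)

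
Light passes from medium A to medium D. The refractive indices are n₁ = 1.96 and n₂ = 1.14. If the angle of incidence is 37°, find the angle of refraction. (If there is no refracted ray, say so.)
sin θ₂ = (n₁/n₂)·sin θ₁ = 1.035 > 1, so there is no refracted ray — the light undergoes total internal reflection.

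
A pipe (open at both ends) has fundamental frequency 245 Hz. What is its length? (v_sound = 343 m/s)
L = v/(2f₁) = 0.7 m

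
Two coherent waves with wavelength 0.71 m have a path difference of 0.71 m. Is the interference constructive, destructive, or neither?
constructive — path difference = 1λ, a whole number of wavelengths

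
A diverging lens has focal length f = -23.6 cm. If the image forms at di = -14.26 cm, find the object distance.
1/do = 1/f − 1/di → do = 36.03 cm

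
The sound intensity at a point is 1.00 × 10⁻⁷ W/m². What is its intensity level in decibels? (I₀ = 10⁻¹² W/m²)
β = 10·log₁₀(I/I₀) = 50 dB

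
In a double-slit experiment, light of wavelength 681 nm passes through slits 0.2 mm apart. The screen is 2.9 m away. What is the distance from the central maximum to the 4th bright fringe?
y = mλL/d = 39.5 mm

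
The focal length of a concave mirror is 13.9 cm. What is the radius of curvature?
R = 2|f| = 27.8 cm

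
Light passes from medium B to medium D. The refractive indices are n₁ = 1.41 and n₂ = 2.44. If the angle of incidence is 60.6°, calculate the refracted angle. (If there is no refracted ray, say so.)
sin θ₂ = (n₁/n₂)·sin θ₁ = 0.5034 → θ₂ = 30.23°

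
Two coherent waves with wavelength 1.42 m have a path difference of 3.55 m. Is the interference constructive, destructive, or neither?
destructive — path difference = 2.5λ, an odd multiple of λ/2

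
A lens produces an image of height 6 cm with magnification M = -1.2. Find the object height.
ho = |hi|/|M| = 5 cm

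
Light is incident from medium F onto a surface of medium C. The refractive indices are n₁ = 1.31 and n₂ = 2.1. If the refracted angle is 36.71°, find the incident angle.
sin θ₁ = (n₂/n₁)·sin θ₂ → θ₁ = 73.39°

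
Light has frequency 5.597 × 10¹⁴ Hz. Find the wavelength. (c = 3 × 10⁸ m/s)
λ = c/f = 536 nm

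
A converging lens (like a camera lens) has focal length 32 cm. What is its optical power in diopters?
P = 1/f = 3.125 D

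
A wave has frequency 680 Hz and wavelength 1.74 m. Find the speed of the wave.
v = fλ = 1183 m/s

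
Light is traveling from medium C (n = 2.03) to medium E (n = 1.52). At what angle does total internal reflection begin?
θc = arcsin(n₂/n₁) = 48.48°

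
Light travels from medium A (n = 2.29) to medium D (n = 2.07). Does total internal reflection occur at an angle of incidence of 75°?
θc = arcsin(n₂/n₁) = 64.68°; 75° > θc, so yes — total internal reflection.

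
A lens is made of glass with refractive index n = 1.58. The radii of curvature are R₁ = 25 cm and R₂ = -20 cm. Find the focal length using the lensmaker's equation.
1/f = (n − 1)(1/R₁ − 1/R₂) → f = 19.16 cm (converging lens)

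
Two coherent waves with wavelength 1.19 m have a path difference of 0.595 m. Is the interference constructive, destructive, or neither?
destructive — path difference = 0.5λ, an odd multiple of λ/2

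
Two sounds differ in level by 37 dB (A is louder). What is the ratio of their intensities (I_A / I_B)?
I_A/I_B = 10^(Δβ/10) = 5012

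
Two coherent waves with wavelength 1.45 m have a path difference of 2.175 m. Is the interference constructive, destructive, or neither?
destructive — path difference = 1.5λ, an odd multiple of λ/2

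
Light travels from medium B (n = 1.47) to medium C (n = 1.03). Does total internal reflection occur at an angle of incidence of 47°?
θc = arcsin(n₂/n₁) = 44.48°; 47° > θc, so yes — total internal reflection.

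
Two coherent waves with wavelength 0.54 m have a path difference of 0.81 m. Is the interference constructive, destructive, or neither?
destructive — path difference = 1.5λ, an odd multiple of λ/2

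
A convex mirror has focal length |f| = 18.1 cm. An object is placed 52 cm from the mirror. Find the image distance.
f = −18.1 cm (convex); 1/di = 1/f − 1/do → di = -13.43 cm (virtual image, behind mirror)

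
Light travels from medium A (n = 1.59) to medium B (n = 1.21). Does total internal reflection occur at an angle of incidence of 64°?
θc = arcsin(n₂/n₁) = 49.55°; 64° > θc, so yes — total internal reflection.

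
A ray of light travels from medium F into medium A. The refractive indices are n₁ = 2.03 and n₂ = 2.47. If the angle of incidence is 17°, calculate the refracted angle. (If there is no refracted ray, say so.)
sin θ₂ = (n₁/n₂)·sin θ₁ = 0.2403 → θ₂ = 13.9°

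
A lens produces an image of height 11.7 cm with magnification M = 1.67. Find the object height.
ho = |hi|/|M| = 7.006 cm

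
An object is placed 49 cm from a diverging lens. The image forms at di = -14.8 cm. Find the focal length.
1/f = 1/do + 1/di → f = -21.2 cm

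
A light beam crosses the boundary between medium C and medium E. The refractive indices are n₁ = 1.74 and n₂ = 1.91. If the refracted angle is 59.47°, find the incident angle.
sin θ₁ = (n₂/n₁)·sin θ₂ → θ₁ = 71°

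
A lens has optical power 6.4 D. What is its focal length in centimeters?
f = 1/P = 15.62 cm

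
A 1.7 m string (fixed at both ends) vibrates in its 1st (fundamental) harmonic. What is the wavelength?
λₙ = 2L/n = 3.4 m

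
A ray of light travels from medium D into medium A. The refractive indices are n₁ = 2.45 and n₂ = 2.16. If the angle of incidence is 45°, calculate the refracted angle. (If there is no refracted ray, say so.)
sin θ₂ = (n₁/n₂)·sin θ₁ = 0.802 → θ₂ = 53.33°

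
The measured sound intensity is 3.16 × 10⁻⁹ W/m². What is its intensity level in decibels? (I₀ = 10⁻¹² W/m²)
β = 10·log₁₀(I/I₀) = 35 dB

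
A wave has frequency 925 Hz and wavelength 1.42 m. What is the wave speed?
v = fλ = 1314 m/s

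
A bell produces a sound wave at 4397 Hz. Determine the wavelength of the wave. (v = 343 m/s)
λ = v/f = 0.07801 m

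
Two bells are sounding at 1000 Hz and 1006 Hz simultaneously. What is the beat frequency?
6 Hz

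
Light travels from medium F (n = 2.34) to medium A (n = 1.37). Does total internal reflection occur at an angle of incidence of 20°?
θc = arcsin(n₂/n₁) = 35.84°; 20° < θc, so no — the ray refracts.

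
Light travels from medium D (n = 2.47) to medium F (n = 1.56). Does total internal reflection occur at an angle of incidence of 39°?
θc = arcsin(n₂/n₁) = 39.17°; 39° < θc, so no — the ray refracts.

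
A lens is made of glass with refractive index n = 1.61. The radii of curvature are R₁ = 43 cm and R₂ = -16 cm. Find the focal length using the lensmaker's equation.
1/f = (n − 1)(1/R₁ − 1/R₂) → f = 19.12 cm (converging lens)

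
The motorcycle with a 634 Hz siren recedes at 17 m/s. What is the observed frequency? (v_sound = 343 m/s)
f_obs = f·v/(v + v_s) = 604.1 Hz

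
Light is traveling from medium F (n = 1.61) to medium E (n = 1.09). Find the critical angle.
θc = arcsin(n₂/n₁) = 42.61°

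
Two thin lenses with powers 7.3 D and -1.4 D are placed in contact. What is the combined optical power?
P_total = P₁ + P₂ = 5.9 D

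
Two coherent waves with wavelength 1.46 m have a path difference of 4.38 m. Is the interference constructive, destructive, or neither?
constructive — path difference = 3λ, a whole number of wavelengths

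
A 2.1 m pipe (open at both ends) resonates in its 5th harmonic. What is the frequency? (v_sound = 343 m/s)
fₙ = nv/(2L) = 408.3 Hz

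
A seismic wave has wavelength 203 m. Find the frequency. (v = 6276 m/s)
f = v/λ = 30.92 Hz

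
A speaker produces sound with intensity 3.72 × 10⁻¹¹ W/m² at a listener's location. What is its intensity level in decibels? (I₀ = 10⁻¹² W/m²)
β = 10·log₁₀(I/I₀) = 15.71 dB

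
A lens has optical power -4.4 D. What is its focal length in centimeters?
f = 1/P = -22.73 cm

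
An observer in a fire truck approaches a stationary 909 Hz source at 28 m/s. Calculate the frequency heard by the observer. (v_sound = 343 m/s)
f_obs = f·(v + v_o)/v = 983.2 Hz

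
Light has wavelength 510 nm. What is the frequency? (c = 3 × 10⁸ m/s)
f = c/λ = 5.882 × 10¹⁴ Hz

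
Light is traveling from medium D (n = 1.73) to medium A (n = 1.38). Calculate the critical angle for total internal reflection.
θc = arcsin(n₂/n₁) = 52.91°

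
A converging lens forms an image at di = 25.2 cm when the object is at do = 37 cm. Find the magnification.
M = −di/do = -0.6811 (inverted image)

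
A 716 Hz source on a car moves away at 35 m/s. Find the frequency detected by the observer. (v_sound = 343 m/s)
f_obs = f·v/(v + v_s) = 649.7 Hz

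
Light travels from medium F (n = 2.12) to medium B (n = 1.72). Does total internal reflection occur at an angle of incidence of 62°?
θc = arcsin(n₂/n₁) = 54.23°; 62° > θc, so yes — total internal reflection.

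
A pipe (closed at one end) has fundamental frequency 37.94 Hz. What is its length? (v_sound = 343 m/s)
L = v/(4f₁) = 2.26 m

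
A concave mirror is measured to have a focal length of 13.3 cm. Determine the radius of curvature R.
R = 2|f| = 26.6 cm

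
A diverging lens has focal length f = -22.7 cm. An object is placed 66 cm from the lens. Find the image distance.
1/di = 1/f − 1/do → di = -16.89 cm (virtual image)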